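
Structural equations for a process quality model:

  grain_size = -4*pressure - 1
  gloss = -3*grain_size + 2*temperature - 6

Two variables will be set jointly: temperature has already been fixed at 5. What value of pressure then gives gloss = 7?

pressure = 0

With temperature held at 5:
Substituting into the gloss equation gives gloss = 12*pressure + 7.
Solve 12*pressure + 7 = 7: pressure = (7 - 7) / 12 = 0.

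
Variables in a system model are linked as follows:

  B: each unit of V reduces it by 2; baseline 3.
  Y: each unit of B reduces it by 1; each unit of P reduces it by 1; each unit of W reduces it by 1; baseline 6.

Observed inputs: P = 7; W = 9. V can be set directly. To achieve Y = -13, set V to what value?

V = 0

Substituting into the Y equation gives Y = 2*V - 13.
Solve 2*V - 13 = -13: V = (-13 + 13) / 2 = 0.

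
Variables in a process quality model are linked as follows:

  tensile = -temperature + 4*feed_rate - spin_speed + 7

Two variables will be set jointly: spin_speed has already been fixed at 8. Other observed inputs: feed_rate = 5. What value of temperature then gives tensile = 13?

With spin_speed held at 8:
Substituting into the tensile equation gives tensile = -temperature + 19.
Solve -temperature + 19 = 13: temperature = (13 - 19) / -1 = 6.

temperature = 6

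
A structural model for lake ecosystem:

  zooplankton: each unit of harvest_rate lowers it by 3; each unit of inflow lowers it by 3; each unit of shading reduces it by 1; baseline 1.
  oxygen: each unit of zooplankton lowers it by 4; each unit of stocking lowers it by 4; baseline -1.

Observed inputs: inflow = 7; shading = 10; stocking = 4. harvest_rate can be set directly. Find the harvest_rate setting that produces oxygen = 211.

harvest_rate = 9

Substituting into the zooplankton equation gives zooplankton = -3*harvest_rate - 30.
This gives oxygen = 12*harvest_rate + 103.
Solve 12*harvest_rate + 103 = 211: harvest_rate = (211 - 103) / 12 = 9.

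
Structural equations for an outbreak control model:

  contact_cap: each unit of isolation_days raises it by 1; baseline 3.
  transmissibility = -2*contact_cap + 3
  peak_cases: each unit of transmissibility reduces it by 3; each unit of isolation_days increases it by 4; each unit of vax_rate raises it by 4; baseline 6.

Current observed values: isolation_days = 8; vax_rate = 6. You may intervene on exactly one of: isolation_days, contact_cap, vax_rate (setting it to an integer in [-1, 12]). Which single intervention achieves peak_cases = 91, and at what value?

set vax_rate = -1

Intervening on isolation_days: peak_cases = 10*isolation_days + 39. Reaching 91 requires isolation_days = 26/5, not an integer.
Intervening on contact_cap: peak_cases = 6*contact_cap + 53. Reaching 91 requires contact_cap = 19/3, not an integer.
Intervening on vax_rate: with other inputs at their observed values, peak_cases = 4*vax_rate + 95. Solving for 91 gives vax_rate = -1, within [-1, 12].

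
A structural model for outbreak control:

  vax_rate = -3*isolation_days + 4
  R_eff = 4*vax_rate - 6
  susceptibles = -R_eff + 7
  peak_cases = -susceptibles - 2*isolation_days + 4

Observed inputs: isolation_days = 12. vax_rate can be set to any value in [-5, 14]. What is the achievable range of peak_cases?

-53 to 23

Intervening on vax_rate fixes its value directly, overriding its dependence on isolation_days.
Substituting into the susceptibles equation gives susceptibles = -4*vax_rate + 13.
Substituting into the peak_cases equation gives peak_cases = 4*vax_rate - 33.
Linear in vax_rate, so extremes are at the endpoints: vax_rate = -5 gives peak_cases = -53; vax_rate = 14 gives peak_cases = 23.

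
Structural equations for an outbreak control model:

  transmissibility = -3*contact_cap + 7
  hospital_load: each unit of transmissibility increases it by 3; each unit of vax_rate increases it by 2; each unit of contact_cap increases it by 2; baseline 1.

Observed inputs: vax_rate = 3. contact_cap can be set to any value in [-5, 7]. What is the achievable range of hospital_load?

Substituting into the hospital_load equation gives hospital_load = -7*contact_cap + 28.
Linear in contact_cap, so extremes are at the endpoints: contact_cap = -5 gives hospital_load = 63; contact_cap = 7 gives hospital_load = -21.

-21 to 63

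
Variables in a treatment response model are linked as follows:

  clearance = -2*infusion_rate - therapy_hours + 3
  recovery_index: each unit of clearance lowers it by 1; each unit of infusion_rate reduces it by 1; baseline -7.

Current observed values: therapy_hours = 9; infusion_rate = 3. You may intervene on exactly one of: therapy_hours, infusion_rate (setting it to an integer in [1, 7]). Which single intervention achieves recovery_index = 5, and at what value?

Intervening on therapy_hours: recovery_index = therapy_hours - 7. Reaching 5 requires therapy_hours = 12, outside [1, 7].
Intervening on infusion_rate: with other inputs at their observed values, recovery_index = infusion_rate - 1. Solving for 5 gives infusion_rate = 6, within [1, 7].

set infusion_rate = 6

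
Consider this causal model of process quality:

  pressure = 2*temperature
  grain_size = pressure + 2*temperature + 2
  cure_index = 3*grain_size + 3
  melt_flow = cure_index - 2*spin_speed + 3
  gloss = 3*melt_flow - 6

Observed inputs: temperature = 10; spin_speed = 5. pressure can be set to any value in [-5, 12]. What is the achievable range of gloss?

135 to 288

Intervening on pressure fixes its value directly, overriding its dependence on temperature.
Substituting into the grain_size equation gives grain_size = pressure + 22.
cure_index becomes 3*pressure + 69.
This gives melt_flow = 3*pressure + 62.
So gloss = 9*pressure + 180.
Linear in pressure, so extremes are at the endpoints: pressure = -5 gives gloss = 135; pressure = 12 gives gloss = 288.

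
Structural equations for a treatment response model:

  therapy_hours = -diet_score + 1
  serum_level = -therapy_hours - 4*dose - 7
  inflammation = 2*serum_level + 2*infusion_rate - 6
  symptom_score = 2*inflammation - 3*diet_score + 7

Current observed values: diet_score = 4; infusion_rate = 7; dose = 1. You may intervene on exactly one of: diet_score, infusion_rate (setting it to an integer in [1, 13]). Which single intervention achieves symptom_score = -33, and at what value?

Intervening on diet_score: symptom_score = diet_score - 25. Reaching -33 requires diet_score = -8, outside [1, 13].
Intervening on infusion_rate: with other inputs at their observed values, symptom_score = 4*infusion_rate - 49. Solving for -33 gives infusion_rate = 4, within [1, 13].

set infusion_rate = 4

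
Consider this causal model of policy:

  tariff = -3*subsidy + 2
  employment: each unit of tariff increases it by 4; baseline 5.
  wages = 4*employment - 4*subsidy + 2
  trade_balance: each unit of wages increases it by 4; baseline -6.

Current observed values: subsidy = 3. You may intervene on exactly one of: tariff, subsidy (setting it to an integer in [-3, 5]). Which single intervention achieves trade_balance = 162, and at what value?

Intervening on tariff: with other inputs at their observed values, trade_balance = 64*tariff + 34. Solving for 162 gives tariff = 2, within [-3, 5].
Intervening on subsidy: trade_balance = -208*subsidy + 210. Reaching 162 requires subsidy = 3/13, not an integer.

set tariff = 2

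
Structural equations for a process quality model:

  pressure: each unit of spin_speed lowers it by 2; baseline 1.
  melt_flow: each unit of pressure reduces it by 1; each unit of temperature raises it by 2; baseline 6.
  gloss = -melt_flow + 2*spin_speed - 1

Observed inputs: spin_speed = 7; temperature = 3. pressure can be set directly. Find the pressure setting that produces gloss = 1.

pressure = 0

Intervening on pressure fixes its value directly, overriding its dependence on spin_speed.
Substituting into the melt_flow equation gives melt_flow = -pressure + 12.
Substituting into the gloss equation gives gloss = pressure + 1.
Solve pressure + 1 = 1: pressure = (1 - 1) / 1 = 0.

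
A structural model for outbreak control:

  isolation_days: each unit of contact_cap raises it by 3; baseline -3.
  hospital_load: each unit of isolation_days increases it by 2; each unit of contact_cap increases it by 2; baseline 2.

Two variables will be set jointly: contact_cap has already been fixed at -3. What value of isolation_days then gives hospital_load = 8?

With contact_cap held at -3:
Intervening on isolation_days fixes its value directly, overriding its dependence on contact_cap.
Substituting into the hospital_load equation gives hospital_load = 2*isolation_days - 4.
Solve 2*isolation_days - 4 = 8: isolation_days = (8 + 4) / 2 = 6.

isolation_days = 6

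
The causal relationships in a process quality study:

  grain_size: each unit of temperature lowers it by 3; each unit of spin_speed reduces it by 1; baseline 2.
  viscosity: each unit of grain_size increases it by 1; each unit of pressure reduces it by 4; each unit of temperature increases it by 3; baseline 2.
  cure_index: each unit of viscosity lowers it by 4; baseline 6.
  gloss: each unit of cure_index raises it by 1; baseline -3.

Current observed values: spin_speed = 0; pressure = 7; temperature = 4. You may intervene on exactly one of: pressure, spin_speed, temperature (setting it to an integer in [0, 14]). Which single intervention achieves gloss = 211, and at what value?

Intervening on pressure: with other inputs at their observed values, gloss = 16*pressure - 13. Solving for 211 gives pressure = 14, within [0, 14].
Intervening on spin_speed: gloss = 4*spin_speed + 99. Reaching 211 requires spin_speed = 28, outside [0, 14].
Intervening on temperature: the paths from temperature to gloss cancel (net effect zero), leaving gloss = 99; 211 is unreachable this way.

set pressure = 14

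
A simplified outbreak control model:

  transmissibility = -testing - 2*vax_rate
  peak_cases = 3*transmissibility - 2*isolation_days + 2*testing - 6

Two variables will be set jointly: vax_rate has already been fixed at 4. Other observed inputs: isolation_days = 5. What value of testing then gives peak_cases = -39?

With vax_rate held at 4:
Substituting into the transmissibility equation gives transmissibility = -testing - 8.
So peak_cases = -testing - 40.
Solve -testing - 40 = -39: testing = (-39 + 40) / -1 = -1.

testing = -1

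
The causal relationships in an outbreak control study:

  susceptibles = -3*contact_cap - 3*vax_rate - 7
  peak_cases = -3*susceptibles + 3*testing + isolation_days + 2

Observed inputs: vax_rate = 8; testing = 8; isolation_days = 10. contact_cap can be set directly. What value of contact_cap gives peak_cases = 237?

contact_cap = 12

Substituting into the susceptibles equation gives susceptibles = -3*contact_cap - 31.
peak_cases becomes 9*contact_cap + 129.
Solve 9*contact_cap + 129 = 237: contact_cap = (237 - 129) / 9 = 12.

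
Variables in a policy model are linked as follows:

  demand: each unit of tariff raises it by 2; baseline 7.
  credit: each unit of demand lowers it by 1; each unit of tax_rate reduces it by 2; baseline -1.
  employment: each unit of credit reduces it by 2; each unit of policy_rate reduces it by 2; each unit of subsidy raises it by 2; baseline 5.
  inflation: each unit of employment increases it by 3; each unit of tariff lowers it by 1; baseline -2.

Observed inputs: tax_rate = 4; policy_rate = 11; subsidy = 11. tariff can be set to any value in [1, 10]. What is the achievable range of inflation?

Substituting into the credit equation gives credit = -2*tariff - 16.
employment becomes 4*tariff + 37.
Substituting into the inflation equation gives inflation = 11*tariff + 109.
Linear in tariff, so extremes are at the endpoints: tariff = 1 gives inflation = 120; tariff = 10 gives inflation = 219.

120 to 219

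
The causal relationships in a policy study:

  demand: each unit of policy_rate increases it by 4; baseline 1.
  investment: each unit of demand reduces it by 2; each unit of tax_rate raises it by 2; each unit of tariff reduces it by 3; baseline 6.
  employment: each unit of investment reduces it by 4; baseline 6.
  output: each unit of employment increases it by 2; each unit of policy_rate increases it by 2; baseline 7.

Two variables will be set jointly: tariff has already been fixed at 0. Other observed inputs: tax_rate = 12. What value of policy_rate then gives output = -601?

With tariff held at 0:
Substituting into the investment equation gives investment = -8*policy_rate + 28.
This gives employment = 32*policy_rate - 106.
So output = 66*policy_rate - 205.
Solve 66*policy_rate - 205 = -601: policy_rate = (-601 + 205) / 66 = -6.

policy_rate = -6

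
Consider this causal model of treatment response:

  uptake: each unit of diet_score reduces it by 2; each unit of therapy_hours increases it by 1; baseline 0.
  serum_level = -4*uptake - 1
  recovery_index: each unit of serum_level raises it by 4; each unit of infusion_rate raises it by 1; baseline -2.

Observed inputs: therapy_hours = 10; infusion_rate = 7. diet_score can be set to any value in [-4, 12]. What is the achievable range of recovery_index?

-287 to 225

Substituting into the uptake equation gives uptake = -2*diet_score + 10.
Substituting into the serum_level equation gives serum_level = 8*diet_score - 41.
Substituting into the recovery_index equation gives recovery_index = 32*diet_score - 159.
Linear in diet_score, so extremes are at the endpoints: diet_score = -4 gives recovery_index = -287; diet_score = 12 gives recovery_index = 225.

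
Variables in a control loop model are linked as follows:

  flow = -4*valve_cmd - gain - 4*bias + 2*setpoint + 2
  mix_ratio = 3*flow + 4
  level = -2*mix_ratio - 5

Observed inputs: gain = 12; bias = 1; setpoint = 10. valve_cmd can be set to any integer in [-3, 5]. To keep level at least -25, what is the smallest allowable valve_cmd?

valve_cmd = 1

Substituting into the flow equation gives flow = -4*valve_cmd + 6.
This gives mix_ratio = -12*valve_cmd + 22.
This gives level = 24*valve_cmd - 49.
Require 24*valve_cmd - 49 ≥ -25, so valve_cmd ≥ 1.
The smallest integer in [-3, 5] satisfying this is 1.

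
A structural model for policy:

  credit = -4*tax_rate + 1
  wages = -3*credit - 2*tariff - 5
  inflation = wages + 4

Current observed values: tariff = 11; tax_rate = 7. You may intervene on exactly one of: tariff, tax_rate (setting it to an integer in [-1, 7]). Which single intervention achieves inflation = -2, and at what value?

set tax_rate = 2

Intervening on tariff: inflation = -2*tariff + 80. Reaching -2 requires tariff = 41, outside [-1, 7].
Intervening on tax_rate: with other inputs at their observed values, inflation = 12*tax_rate - 26. Solving for -2 gives tax_rate = 2, within [-1, 7].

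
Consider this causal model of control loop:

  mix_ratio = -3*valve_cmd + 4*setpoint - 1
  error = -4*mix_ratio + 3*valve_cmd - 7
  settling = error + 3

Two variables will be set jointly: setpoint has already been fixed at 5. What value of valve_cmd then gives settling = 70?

valve_cmd = 10

With setpoint held at 5:
Substituting into the mix_ratio equation gives mix_ratio = -3*valve_cmd + 19.
Substituting into the error equation gives error = 15*valve_cmd - 83.
Substituting into the settling equation gives settling = 15*valve_cmd - 80.
Solve 15*valve_cmd - 80 = 70: valve_cmd = (70 + 80) / 15 = 10.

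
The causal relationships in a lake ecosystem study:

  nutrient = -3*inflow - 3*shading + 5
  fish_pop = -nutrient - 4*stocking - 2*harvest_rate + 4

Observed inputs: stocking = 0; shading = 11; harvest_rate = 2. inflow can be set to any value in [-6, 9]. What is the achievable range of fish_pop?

10 to 55

Substituting into the nutrient equation gives nutrient = -3*inflow - 28.
So fish_pop = 3*inflow + 28.
Linear in inflow, so extremes are at the endpoints: inflow = -6 gives fish_pop = 10; inflow = 9 gives fish_pop = 55.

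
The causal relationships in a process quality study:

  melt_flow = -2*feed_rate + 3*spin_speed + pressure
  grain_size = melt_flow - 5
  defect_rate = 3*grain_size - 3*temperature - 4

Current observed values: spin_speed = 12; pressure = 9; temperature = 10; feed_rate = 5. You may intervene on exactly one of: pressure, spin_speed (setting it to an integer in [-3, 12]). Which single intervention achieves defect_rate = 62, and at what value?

Intervening on pressure: with other inputs at their observed values, defect_rate = 3*pressure + 29. Solving for 62 gives pressure = 11, within [-3, 12].
Intervening on spin_speed: defect_rate = 9*spin_speed - 52. Reaching 62 requires spin_speed = 38/3, not an integer.

set pressure = 11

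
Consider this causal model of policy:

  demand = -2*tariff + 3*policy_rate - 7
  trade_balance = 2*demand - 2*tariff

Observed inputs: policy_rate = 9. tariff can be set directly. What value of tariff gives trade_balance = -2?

tariff = 7

Substituting into the demand equation gives demand = -2*tariff + 20.
Substituting into the trade_balance equation gives trade_balance = -6*tariff + 40.
Solve -6*tariff + 40 = -2: tariff = (-2 - 40) / -6 = 7.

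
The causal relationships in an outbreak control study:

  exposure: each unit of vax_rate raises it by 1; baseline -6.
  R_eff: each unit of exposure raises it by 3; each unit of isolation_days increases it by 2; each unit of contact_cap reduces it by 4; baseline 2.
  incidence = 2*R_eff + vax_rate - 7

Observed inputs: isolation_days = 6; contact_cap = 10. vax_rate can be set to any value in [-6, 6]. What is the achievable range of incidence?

-137 to -53

Substituting into the R_eff equation gives R_eff = 3*vax_rate - 44.
So incidence = 7*vax_rate - 95.
Linear in vax_rate, so extremes are at the endpoints: vax_rate = -6 gives incidence = -137; vax_rate = 6 gives incidence = -53.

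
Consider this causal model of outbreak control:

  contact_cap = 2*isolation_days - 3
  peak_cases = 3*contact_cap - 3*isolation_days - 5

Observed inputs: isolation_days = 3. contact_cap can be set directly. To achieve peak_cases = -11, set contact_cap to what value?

contact_cap = 1

Intervening on contact_cap fixes its value directly, overriding its dependence on isolation_days.
Substituting into the peak_cases equation gives peak_cases = 3*contact_cap - 14.
Solve 3*contact_cap - 14 = -11: contact_cap = (-11 + 14) / 3 = 1.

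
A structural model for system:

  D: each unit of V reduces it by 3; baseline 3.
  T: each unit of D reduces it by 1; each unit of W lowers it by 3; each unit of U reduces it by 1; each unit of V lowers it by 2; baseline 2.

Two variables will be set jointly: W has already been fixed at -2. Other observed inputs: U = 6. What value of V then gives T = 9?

With W held at -2:
Substituting into the T equation gives T = V - 1.
Solve V - 1 = 9: V = (9 + 1) / 1 = 10.

V = 10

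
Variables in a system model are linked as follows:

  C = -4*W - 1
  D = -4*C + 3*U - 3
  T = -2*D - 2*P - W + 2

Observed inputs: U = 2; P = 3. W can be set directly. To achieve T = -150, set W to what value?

Substituting into the D equation gives D = 16*W + 7.
This gives T = -33*W - 18.
Solve -33*W - 18 = -150: W = (-150 + 18) / -33 = 4.

W = 4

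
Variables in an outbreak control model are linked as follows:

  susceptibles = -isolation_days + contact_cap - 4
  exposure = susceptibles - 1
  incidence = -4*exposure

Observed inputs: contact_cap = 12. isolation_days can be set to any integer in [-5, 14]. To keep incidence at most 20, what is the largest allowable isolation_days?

Substituting into the susceptibles equation gives susceptibles = -isolation_days + 8.
This gives exposure = -isolation_days + 7.
So incidence = 4*isolation_days - 28.
Require 4*isolation_days - 28 ≤ 20, so isolation_days ≤ 12.
The largest integer in [-5, 14] satisfying this is 12.

isolation_days = 12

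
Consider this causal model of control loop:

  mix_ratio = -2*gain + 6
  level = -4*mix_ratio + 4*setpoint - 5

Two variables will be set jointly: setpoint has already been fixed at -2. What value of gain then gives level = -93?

With setpoint held at -2:
Substituting into the level equation gives level = 8*gain - 37.
Solve 8*gain - 37 = -93: gain = (-93 + 37) / 8 = -7.

gain = -7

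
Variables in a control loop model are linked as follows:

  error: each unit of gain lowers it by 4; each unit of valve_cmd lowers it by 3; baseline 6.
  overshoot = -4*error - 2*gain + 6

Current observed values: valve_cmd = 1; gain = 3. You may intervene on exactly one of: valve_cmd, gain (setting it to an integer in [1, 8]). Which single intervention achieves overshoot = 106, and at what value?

Intervening on valve_cmd: overshoot = 12*valve_cmd + 24. Reaching 106 requires valve_cmd = 41/6, not an integer.
Intervening on gain: with other inputs at their observed values, overshoot = 14*gain - 6. Solving for 106 gives gain = 8, within [1, 8].

set gain = 8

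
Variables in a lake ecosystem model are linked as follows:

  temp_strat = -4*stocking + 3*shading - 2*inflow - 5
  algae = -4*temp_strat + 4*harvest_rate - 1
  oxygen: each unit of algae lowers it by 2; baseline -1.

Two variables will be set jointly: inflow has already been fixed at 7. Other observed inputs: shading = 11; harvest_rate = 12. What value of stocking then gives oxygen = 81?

With inflow held at 7:
Substituting into the temp_strat equation gives temp_strat = -4*stocking + 14.
So algae = 16*stocking - 9.
oxygen becomes -32*stocking + 17.
Solve -32*stocking + 17 = 81: stocking = (81 - 17) / -32 = -2.

stocking = -2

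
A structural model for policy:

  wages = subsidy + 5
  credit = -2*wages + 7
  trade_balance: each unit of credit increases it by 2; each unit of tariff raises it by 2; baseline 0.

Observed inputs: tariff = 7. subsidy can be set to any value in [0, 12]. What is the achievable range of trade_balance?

Substituting into the credit equation gives credit = -2*subsidy - 3.
Substituting into the trade_balance equation gives trade_balance = -4*subsidy + 8.
Linear in subsidy, so extremes are at the endpoints: subsidy = 0 gives trade_balance = 8; subsidy = 12 gives trade_balance = -40.

-40 to 8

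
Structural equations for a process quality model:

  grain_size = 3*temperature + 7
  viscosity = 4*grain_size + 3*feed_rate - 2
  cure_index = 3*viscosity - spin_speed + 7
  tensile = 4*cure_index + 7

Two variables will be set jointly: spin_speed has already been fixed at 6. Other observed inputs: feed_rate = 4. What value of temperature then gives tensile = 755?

temperature = 2

With spin_speed held at 6:
Substituting into the viscosity equation gives viscosity = 12*temperature + 38.
This gives cure_index = 36*temperature + 115.
Substituting into the tensile equation gives tensile = 144*temperature + 467.
Solve 144*temperature + 467 = 755: temperature = (755 - 467) / 144 = 2.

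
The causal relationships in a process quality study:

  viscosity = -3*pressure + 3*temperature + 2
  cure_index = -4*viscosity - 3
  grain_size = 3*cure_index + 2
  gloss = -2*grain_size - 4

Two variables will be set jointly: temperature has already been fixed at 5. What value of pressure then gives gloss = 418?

With temperature held at 5:
Substituting into the viscosity equation gives viscosity = -3*pressure + 17.
Substituting into the cure_index equation gives cure_index = 12*pressure - 71.
Substituting into the grain_size equation gives grain_size = 36*pressure - 211.
gloss becomes -72*pressure + 418.
Solve -72*pressure + 418 = 418: pressure = (418 - 418) / -72 = 0.

pressure = 0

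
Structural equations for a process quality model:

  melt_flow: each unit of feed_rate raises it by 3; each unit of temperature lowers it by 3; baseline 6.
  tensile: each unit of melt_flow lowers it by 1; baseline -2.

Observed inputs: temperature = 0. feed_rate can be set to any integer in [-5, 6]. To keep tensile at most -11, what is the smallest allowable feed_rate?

feed_rate = 1

Substituting into the melt_flow equation gives melt_flow = 3*feed_rate + 6.
Substituting into the tensile equation gives tensile = -3*feed_rate - 8.
Require -3*feed_rate - 8 ≤ -11, so feed_rate ≥ 1.
The smallest integer in [-5, 6] satisfying this is 1.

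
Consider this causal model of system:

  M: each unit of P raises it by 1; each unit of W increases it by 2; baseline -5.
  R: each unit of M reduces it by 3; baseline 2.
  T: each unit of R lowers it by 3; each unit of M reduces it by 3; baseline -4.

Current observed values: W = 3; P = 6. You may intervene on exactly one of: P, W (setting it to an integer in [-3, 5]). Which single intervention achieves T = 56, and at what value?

set W = 5

Intervening on P: T = 6*P - 4. Reaching 56 requires P = 10, outside [-3, 5].
Intervening on W: with other inputs at their observed values, T = 12*W - 4. Solving for 56 gives W = 5, within [-3, 5].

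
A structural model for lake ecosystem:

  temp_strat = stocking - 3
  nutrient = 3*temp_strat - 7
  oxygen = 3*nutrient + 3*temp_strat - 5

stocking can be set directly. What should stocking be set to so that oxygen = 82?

stocking = 12

Substituting into the nutrient equation gives nutrient = 3*stocking - 16.
This gives oxygen = 12*stocking - 62.
Solve 12*stocking - 62 = 82: stocking = (82 + 62) / 12 = 12.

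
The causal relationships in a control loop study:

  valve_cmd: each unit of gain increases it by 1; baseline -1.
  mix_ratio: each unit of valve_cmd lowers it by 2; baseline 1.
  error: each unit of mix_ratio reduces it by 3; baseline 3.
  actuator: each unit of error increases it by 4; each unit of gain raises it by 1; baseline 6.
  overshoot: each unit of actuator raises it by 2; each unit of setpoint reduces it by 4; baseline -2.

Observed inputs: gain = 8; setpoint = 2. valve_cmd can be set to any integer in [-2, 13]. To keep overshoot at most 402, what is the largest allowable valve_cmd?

valve_cmd = 8

Intervening on valve_cmd fixes its value directly, overriding its dependence on gain.
Substituting into the error equation gives error = 6*valve_cmd.
This gives actuator = 24*valve_cmd + 14.
Substituting into the overshoot equation gives overshoot = 48*valve_cmd + 18.
Require 48*valve_cmd + 18 ≤ 402, so valve_cmd ≤ 8.
The largest integer in [-2, 13] satisfying this is 8.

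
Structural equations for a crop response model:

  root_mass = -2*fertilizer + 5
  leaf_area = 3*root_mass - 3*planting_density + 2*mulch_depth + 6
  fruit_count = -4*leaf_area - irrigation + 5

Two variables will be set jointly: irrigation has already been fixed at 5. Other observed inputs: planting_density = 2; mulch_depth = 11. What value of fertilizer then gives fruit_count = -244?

With irrigation held at 5:
Substituting into the leaf_area equation gives leaf_area = -6*fertilizer + 37.
So fruit_count = 24*fertilizer - 148.
Solve 24*fertilizer - 148 = -244: fertilizer = (-244 + 148) / 24 = -4.

fertilizer = -4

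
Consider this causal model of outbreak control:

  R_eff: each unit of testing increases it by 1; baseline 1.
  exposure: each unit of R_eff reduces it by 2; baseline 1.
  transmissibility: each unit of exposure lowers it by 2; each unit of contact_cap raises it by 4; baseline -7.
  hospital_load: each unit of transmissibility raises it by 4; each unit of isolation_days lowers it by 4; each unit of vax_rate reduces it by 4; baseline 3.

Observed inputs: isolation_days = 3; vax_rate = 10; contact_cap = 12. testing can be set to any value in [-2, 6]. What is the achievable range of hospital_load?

Substituting into the exposure equation gives exposure = -2*testing - 1.
Substituting into the transmissibility equation gives transmissibility = 4*testing + 43.
Substituting into the hospital_load equation gives hospital_load = 16*testing + 123.
Linear in testing, so extremes are at the endpoints: testing = -2 gives hospital_load = 91; testing = 6 gives hospital_load = 219.

91 to 219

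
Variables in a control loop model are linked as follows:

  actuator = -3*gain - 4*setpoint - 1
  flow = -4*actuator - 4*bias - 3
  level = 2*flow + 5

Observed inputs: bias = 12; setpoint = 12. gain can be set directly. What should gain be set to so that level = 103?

Substituting into the actuator equation gives actuator = -3*gain - 49.
Substituting into the flow equation gives flow = 12*gain + 145.
This gives level = 24*gain + 295.
Solve 24*gain + 295 = 103: gain = (103 - 295) / 24 = -8.

gain = -8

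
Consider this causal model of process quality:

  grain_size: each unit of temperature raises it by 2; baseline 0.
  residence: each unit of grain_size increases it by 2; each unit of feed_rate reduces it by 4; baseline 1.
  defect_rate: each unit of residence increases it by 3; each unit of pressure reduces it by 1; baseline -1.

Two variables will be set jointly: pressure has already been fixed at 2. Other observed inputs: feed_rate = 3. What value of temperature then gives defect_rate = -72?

temperature = -3

With pressure held at 2:
Substituting into the residence equation gives residence = 4*temperature - 11.
Substituting into the defect_rate equation gives defect_rate = 12*temperature - 36.
Solve 12*temperature - 36 = -72: temperature = (-72 + 36) / 12 = -3.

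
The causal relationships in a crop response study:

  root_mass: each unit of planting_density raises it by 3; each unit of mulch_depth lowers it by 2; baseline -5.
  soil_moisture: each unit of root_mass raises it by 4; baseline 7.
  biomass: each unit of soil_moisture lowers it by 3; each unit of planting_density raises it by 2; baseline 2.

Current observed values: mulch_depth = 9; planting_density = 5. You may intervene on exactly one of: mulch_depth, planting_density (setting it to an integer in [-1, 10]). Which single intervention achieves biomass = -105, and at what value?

Intervening on mulch_depth: with other inputs at their observed values, biomass = 24*mulch_depth - 129. Solving for -105 gives mulch_depth = 1, within [-1, 10].
Intervening on planting_density: biomass = -34*planting_density + 257. Reaching -105 requires planting_density = 181/17, not an integer.

set mulch_depth = 1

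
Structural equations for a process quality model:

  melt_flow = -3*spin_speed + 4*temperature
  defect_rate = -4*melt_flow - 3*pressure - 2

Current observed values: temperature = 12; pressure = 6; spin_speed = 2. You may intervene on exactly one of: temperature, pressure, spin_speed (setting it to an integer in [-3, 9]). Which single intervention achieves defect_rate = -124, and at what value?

set temperature = 8

Intervening on temperature: with other inputs at their observed values, defect_rate = -16*temperature + 4. Solving for -124 gives temperature = 8, within [-3, 9].
Intervening on pressure: defect_rate = -3*pressure - 170. Reaching -124 requires pressure = -46/3, not an integer.
Intervening on spin_speed: defect_rate = 12*spin_speed - 212. Reaching -124 requires spin_speed = 22/3, not an integer.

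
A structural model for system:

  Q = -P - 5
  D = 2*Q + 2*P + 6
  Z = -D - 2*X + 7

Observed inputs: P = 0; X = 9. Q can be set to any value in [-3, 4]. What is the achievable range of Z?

-25 to -11

Intervening on Q fixes its value directly, overriding its dependence on P.
Substituting into the D equation gives D = 2*Q + 6.
Substituting into the Z equation gives Z = -2*Q - 17.
Linear in Q, so extremes are at the endpoints: Q = -3 gives Z = -11; Q = 4 gives Z = -25.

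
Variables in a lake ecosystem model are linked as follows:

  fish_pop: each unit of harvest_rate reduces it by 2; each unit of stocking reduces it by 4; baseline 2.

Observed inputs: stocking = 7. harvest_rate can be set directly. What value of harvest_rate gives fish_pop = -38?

harvest_rate = 6

Substituting into the fish_pop equation gives fish_pop = -2*harvest_rate - 26.
Solve -2*harvest_rate - 26 = -38: harvest_rate = (-38 + 26) / -2 = 6.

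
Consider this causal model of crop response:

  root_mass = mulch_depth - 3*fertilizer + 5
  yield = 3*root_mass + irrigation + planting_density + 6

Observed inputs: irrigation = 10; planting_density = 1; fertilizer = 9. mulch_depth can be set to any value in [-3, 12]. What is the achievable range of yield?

Substituting into the root_mass equation gives root_mass = mulch_depth - 22.
Substituting into the yield equation gives yield = 3*mulch_depth - 49.
Linear in mulch_depth, so extremes are at the endpoints: mulch_depth = -3 gives yield = -58; mulch_depth = 12 gives yield = -13.

-58 to -13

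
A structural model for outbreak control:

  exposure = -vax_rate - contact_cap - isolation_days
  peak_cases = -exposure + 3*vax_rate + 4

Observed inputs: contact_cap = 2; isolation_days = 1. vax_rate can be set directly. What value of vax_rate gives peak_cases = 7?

Substituting into the exposure equation gives exposure = -vax_rate - 3.
So peak_cases = 4*vax_rate + 7.
Solve 4*vax_rate + 7 = 7: vax_rate = (7 - 7) / 4 = 0.

vax_rate = 0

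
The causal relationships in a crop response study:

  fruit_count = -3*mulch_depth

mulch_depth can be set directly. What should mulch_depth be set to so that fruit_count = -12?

Solve -3*mulch_depth = -12: mulch_depth = -12 / -3 = 4.

mulch_depth = 4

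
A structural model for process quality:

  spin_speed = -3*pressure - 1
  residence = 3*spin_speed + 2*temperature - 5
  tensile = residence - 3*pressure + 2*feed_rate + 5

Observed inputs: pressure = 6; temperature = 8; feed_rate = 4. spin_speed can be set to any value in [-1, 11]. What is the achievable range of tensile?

3 to 39

Intervening on spin_speed fixes its value directly, overriding its dependence on pressure.
Substituting into the residence equation gives residence = 3*spin_speed + 11.
So tensile = 3*spin_speed + 6.
Linear in spin_speed, so extremes are at the endpoints: spin_speed = -1 gives tensile = 3; spin_speed = 11 gives tensile = 39.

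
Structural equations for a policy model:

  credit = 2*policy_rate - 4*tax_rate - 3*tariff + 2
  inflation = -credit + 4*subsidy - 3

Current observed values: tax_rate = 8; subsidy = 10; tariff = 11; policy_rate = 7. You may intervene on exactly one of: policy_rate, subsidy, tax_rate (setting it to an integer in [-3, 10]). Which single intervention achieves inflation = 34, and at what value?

Intervening on policy_rate: inflation = -2*policy_rate + 100. Reaching 34 requires policy_rate = 33, outside [-3, 10].
Intervening on subsidy: with other inputs at their observed values, inflation = 4*subsidy + 46. Solving for 34 gives subsidy = -3, within [-3, 10].
Intervening on tax_rate: inflation = 4*tax_rate + 54. Reaching 34 requires tax_rate = -5, outside [-3, 10].

set subsidy = -3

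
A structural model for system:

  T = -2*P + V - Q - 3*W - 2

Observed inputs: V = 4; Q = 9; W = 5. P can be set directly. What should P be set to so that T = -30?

Substituting into the T equation gives T = -2*P - 22.
Solve -2*P - 22 = -30: P = (-30 + 22) / -2 = 4.

P = 4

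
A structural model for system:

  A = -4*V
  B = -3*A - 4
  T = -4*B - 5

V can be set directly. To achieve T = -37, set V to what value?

V = 1

Substituting into the B equation gives B = 12*V - 4.
Substituting into the T equation gives T = -48*V + 11.
Solve -48*V + 11 = -37: V = (-37 - 11) / -48 = 1.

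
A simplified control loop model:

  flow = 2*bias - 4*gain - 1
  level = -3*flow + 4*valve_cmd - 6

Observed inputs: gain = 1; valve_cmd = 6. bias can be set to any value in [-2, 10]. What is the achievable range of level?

-27 to 45

Substituting into the flow equation gives flow = 2*bias - 5.
level becomes -6*bias + 33.
Linear in bias, so extremes are at the endpoints: bias = -2 gives level = 45; bias = 10 gives level = -27.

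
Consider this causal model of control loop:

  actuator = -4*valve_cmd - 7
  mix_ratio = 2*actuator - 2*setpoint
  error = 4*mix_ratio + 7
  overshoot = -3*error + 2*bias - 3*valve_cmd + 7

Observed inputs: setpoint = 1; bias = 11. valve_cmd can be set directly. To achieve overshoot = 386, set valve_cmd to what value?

valve_cmd = 2

Substituting into the mix_ratio equation gives mix_ratio = -8*valve_cmd - 16.
This gives error = -32*valve_cmd - 57.
So overshoot = 93*valve_cmd + 200.
Solve 93*valve_cmd + 200 = 386: valve_cmd = (386 - 200) / 93 = 2.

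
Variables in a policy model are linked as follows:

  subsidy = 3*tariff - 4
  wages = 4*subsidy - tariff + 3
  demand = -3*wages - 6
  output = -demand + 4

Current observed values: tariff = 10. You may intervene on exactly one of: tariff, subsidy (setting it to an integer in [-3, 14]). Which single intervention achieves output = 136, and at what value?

set tariff = 5

Intervening on tariff: with other inputs at their observed values, output = 33*tariff - 29. Solving for 136 gives tariff = 5, within [-3, 14].
Intervening on subsidy: output = 12*subsidy - 11. Reaching 136 requires subsidy = 49/4, not an integer.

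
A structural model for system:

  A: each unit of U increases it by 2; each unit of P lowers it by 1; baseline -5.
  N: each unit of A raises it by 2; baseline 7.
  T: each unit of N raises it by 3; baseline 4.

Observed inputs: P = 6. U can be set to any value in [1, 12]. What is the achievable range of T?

-29 to 103

Substituting into the A equation gives A = 2*U - 11.
Substituting into the N equation gives N = 4*U - 15.
T becomes 12*U - 41.
Linear in U, so extremes are at the endpoints: U = 1 gives T = -29; U = 12 gives T = 103.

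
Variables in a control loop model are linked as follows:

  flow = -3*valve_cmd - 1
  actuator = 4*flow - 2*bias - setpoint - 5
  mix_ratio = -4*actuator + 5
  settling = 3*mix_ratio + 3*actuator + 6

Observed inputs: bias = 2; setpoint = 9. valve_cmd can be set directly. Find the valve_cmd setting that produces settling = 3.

Substituting into the actuator equation gives actuator = -12*valve_cmd - 22.
Substituting into the mix_ratio equation gives mix_ratio = 48*valve_cmd + 93.
So settling = 108*valve_cmd + 219.
Solve 108*valve_cmd + 219 = 3: valve_cmd = (3 - 219) / 108 = -2.

valve_cmd = -2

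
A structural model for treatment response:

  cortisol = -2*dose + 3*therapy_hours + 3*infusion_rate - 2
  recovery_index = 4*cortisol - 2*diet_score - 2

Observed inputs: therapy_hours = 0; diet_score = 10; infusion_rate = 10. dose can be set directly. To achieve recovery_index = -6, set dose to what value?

Substituting into the cortisol equation gives cortisol = -2*dose + 28.
So recovery_index = -8*dose + 90.
Solve -8*dose + 90 = -6: dose = (-6 - 90) / -8 = 12.

dose = 12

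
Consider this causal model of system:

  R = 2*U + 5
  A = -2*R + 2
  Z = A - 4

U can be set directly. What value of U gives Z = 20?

Substituting into the A equation gives A = -4*U - 8.
Z becomes -4*U - 12.
Solve -4*U - 12 = 20: U = (20 + 12) / -4 = -8.

U = -8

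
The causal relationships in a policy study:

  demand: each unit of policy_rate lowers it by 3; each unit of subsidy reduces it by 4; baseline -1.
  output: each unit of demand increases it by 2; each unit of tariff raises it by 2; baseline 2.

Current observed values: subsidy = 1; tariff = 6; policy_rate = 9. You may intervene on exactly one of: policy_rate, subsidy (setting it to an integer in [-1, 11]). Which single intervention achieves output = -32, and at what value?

set policy_rate = 6

Intervening on policy_rate: with other inputs at their observed values, output = -6*policy_rate + 4. Solving for -32 gives policy_rate = 6, within [-1, 11].
Intervening on subsidy: output = -8*subsidy - 42. Reaching -32 requires subsidy = -5/4, not an integer.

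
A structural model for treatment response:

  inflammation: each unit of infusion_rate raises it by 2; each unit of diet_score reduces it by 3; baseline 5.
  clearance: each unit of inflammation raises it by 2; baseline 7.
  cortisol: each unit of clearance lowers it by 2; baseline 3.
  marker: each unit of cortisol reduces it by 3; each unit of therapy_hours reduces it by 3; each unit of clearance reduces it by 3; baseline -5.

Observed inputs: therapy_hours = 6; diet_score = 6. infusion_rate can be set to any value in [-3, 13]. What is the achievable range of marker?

Substituting into the inflammation equation gives inflammation = 2*infusion_rate - 13.
clearance becomes 4*infusion_rate - 19.
This gives cortisol = -8*infusion_rate + 41.
Substituting into the marker equation gives marker = 12*infusion_rate - 89.
Linear in infusion_rate, so extremes are at the endpoints: infusion_rate = -3 gives marker = -125; infusion_rate = 13 gives marker = 67.

-125 to 67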